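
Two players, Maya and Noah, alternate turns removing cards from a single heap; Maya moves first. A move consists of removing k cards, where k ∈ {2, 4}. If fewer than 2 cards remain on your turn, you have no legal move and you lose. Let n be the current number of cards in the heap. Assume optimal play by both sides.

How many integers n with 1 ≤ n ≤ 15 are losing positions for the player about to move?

Compute win/loss labels from the base case upward. A position with no move is L. Any other position is W if it can reach an L in one move, else L.
n=0: no move → L
n=1: no move → L
n=2: reaches L-position 0 → W
n=3: reaches L-position 1 → W
n=4: reaches L-position 0 → W
n=5: reaches L-position 1 → W
n=6: only reaches 4(W), 2(W), all W → L
n=7: only reaches 5(W), 3(W), all W → L
n=8: reaches L-position 6 → W
n=9: reaches L-position 7 → W
n=10: reaches L-position 6 → W
n=11: reaches L-position 7 → W
n=12: only reaches 10(W), 8(W), all W → L
n=13: only reaches 11(W), 9(W), all W → L
n=14: reaches L-position 12 → W
n=15: reaches L-position 13 → W
L entries with 1 ≤ n ≤ 15 (n=0 is outside the asked range and is not counted): n = 1, 6, 7, 12, 13; that makes 5.

5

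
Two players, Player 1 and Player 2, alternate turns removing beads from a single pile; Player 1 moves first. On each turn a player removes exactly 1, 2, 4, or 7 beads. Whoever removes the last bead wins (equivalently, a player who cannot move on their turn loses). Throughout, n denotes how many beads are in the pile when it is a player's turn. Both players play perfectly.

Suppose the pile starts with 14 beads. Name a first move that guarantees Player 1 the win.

Classify positions by backward induction: terminal positions (no move available) are L. From any other position, the mover wins iff some move reaches an L.
n=0: no move → L
n=1: reaches L-position 0 → W
n=2: reaches L-position 0 → W
n=3: only reaches 2(W), 1(W), all W → L
n=4: reaches L-position 3 → W
n=5: reaches L-position 3 → W
n=6: only reaches 5(W), 4(W), 2(W), all W → L
n=7: reaches L-position 6 → W
n=8: reaches L-position 6 → W
n=9: only reaches 8(W), 7(W), 5(W), 2(W), all W → L
n=10: reaches L-position 9 → W
n=11: reaches L-position 9 → W
n=12: only reaches 11(W), 10(W), 8(W), 5(W), all W → L
n=13: reaches L-position 12 → W
n=14: reaches L-position 12 → W
From 14, the L positions reachable in one move are: 12.

Remove 2, leaving 12.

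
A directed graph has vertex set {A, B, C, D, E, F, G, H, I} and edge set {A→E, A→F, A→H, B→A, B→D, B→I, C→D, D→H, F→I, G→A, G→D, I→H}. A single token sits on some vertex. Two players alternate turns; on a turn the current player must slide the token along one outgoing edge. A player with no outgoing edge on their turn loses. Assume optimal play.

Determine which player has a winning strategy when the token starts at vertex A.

Use the standard recursion: the mover loses at a terminal position; elsewhere, the mover wins exactly when some move hands the opponent an L position.
Every edge goes from a vertex to one that appears earlier in the order H, E, I, F, D, A, G, B, C, so processing vertices in that order labels each vertex after all of its successors.
H: no outgoing edge → L
E: no outgoing edge → L
I: reaches L-position H → W
F: only reaches I(W), which is W → L
D: reaches L-position H → W
A: reaches L-position F → W
G: only reaches A(W), D(W), all W → L
B: only reaches A(W), D(W), I(W), all W → L
C: only reaches D(W), which is W → L
The starting position A is W: the player to move should move to F, handing over an L position.

The first player wins.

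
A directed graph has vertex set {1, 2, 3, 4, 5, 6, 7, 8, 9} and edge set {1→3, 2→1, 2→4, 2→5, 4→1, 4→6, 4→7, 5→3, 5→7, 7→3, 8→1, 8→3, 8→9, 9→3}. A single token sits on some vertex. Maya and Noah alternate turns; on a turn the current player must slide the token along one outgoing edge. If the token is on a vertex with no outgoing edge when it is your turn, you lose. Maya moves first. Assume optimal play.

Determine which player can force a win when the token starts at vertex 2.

Label each position W (a win for the player to move) or L (a loss). A position with no legal move is L; any other position is W exactly when some move reaches an L, and L when every move reaches a W.
Every edge goes from a vertex to one that appears earlier in the order 3, 6, 1, 7, 4, 5, 9, 2, 8, so processing vertices in that order labels each vertex after all of its successors.
3: no outgoing edge → L
6: no outgoing edge → L
1: W (go to 3, an L position)
7: W (go to 3, an L position)
4: W (go to 6, an L position)
5: W (go to 3, an L position)
9: W (go to 3, an L position)
2: L (options 5(W), 4(W), 1(W) are all W)
8: W (go to 3, an L position)
Every move from 2 reaches a W position, so the mover loses.

Noah wins.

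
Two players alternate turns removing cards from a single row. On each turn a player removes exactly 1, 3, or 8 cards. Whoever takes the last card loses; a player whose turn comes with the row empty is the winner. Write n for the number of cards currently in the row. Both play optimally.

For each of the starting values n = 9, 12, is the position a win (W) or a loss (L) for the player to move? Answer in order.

Positions with no move are W. A position that does have a move is losing for the player to move precisely when every available move leads to a winning position for the opponent. Fill in the labels:
n=0: no move; the opponent has just taken the last card and therefore loses → W
n=1: →0(W) only, which is W, so L
n=2: →1(L), so W
n=3: →2(W), 0(W) — all W, so L
n=4: →3(L), so W
n=5: →4(W), 2(W) — all W, so L
n=6: →5(L), so W
n=7: →6(W), 4(W) — all W, so L
n=8: →7(L), so W
n=9: →1(L), so W
n=10: →7(L), so W
n=11: →3(L), so W
n=12: →11(W), 9(W), 4(W) — all W, so L

9: W, 12: L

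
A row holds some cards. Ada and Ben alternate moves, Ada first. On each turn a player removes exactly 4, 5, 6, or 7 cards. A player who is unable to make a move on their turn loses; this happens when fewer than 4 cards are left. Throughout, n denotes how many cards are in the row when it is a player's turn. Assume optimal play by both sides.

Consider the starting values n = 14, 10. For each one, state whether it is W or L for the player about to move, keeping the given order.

14: L, 10: W

Work bottom-up. With no move the player to move loses. Otherwise the position is W if at least one move leads to an L position for the opponent, and L if every move leads to a W.
n=0: no move → L
n=1: no move → L
n=2: no move → L
n=3: no move → L
n=4: can move to 0, which is L ⇒ W
n=5: can move to 1, which is L ⇒ W
n=6: can move to 2, which is L ⇒ W
n=7: can move to 3, which is L ⇒ W
n=8: can move to 3, which is L ⇒ W
n=9: can move to 3, which is L ⇒ W
n=10: can move to 3, which is L ⇒ W
n=11: moves to 7(W), 6(W), 5(W), 4(W); every one is W ⇒ L
n=12: moves to 8(W), 7(W), 6(W), 5(W); every one is W ⇒ L
n=13: moves to 9(W), 8(W), 7(W), 6(W); every one is W ⇒ L
n=14: moves to 10(W), 9(W), 8(W), 7(W); every one is W ⇒ L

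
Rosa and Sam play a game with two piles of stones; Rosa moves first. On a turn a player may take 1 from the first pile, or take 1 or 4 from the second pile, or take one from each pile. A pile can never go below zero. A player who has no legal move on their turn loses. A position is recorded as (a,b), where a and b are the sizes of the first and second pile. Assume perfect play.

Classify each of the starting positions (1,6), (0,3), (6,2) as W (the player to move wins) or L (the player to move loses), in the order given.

Classify positions by backward induction: terminal positions (no move available) are L. From any other position, the mover wins iff some move reaches an L.
No move ever increases a pile, so every position that can arise here has a ≤ 6 and b ≤ 6; it is enough to label the cells with 0 ≤ a ≤ 6 and 0 ≤ b ≤ 6.
Every move lowers a or b (never raises either), so fill the grid row by row in increasing a, and left to right within a row: each cell's successors are then already labelled.
      b=0  b=1  b=2  b=3  b=4  b=5  b=6
a=0:    L    W    L    W    W    L    W
a=1:    W    W    W    W    L    W    W
a=2:    L    W    L    W    W    W    W
a=3:    W    W    W    W    L    W    L
a=4:    L    W    L    W    W    W    W
a=5:    W    W    W    W    L    W    L
a=6:    L    W    L    W    W    W    W
Cells with no legal move (terminal, hence L): (0,0).
The remaining L cells, each justified by listing all of its moves:
(0,2): →(0,1)(W) only, which is W, so L
(0,5): →(0,4)(W), (0,1)(W) — all W, so L
(1,4): →(0,4)(W), (1,3)(W), (1,0)(W), (0,3)(W) — all W, so L
(2,0): →(1,0)(W) only, which is W, so L
(2,2): →(1,2)(W), (2,1)(W), (1,1)(W) — all W, so L
(3,4): →(2,4)(W), (3,3)(W), (3,0)(W), (2,3)(W) — all W, so L
(3,6): →(2,6)(W), (3,5)(W), (3,2)(W), (2,5)(W) — all W, so L
(4,0): →(3,0)(W) only, which is W, so L
(4,2): →(3,2)(W), (4,1)(W), (3,1)(W) — all W, so L
(5,4): →(4,4)(W), (5,3)(W), (5,0)(W), (4,3)(W) — all W, so L
(5,6): →(4,6)(W), (5,5)(W), (5,2)(W), (4,5)(W) — all W, so L
(6,0): →(5,0)(W) only, which is W, so L
(6,2): →(5,2)(W), (6,1)(W), (5,1)(W) — all W, so L
Every other cell has at least one move into one of the L cells above, so it is W.
(1,6): the move to (0,5) reaches an L cell, so W
(0,3): the move to (0,2) reaches an L cell, so W
(6,2): one of the L cells justified above, so L

(1,6): W, (0,3): W, (6,2): L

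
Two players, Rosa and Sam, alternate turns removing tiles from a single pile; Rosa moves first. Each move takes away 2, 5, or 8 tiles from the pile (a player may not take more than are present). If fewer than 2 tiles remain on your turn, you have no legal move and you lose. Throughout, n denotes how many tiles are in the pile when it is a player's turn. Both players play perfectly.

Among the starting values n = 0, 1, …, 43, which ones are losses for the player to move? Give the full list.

0, 1, 4, 7, 10, 11, 14, 17, 20, 21, 24, 27, 30, 31, 34, 37, 40, 41

Compute win/loss labels from the base case upward. A position with no move is L. Any other position is W if it can reach an L in one move, else L.
n=0: no move → L
n=1: no move → L
n=2: reaches L-position 0 → W
n=3: reaches L-position 1 → W
n=4: only reaches 2(W), which is W → L
n=5: reaches L-position 0 → W
n=6: reaches L-position 4 → W
n=7: only reaches 5(W), 2(W), all W → L
n=8: reaches L-position 0 → W
n=9: reaches L-position 7 → W
n=10: only reaches 8(W), 5(W), 2(W), all W → L
n=11: only reaches 9(W), 6(W), 3(W), all W → L
n=12: reaches L-position 10 → W
n=13: reaches L-position 11 → W
n=14: only reaches 12(W), 9(W), 6(W), all W → L
n=15: reaches L-position 10 → W
n=16: reaches L-position 14 → W
n=17: only reaches 15(W), 12(W), 9(W), all W → L
n=18: reaches L-position 10 → W
n=19: reaches L-position 17 → W
n=20: only reaches 18(W), 15(W), 12(W), all W → L
n=21: only reaches 19(W), 16(W), 13(W), all W → L
n=22: reaches L-position 20 → W
n=23: reaches L-position 21 → W
n=24: only reaches 22(W), 19(W), 16(W), all W → L
n=25: reaches L-position 20 → W
n=26: reaches L-position 24 → W
n=27: only reaches 25(W), 22(W), 19(W), all W → L
n=28: reaches L-position 20 → W
n=29: reaches L-position 27 → W
n=30: only reaches 28(W), 25(W), 22(W), all W → L
n=31: only reaches 29(W), 26(W), 23(W), all W → L
n=32: reaches L-position 30 → W
n=33: reaches L-position 31 → W
n=34: only reaches 32(W), 29(W), 26(W), all W → L
n=35: reaches L-position 30 → W
n=36: reaches L-position 34 → W
n=37: only reaches 35(W), 32(W), 29(W), all W → L
n=38: reaches L-position 30 → W
n=39: reaches L-position 37 → W
n=40: only reaches 38(W), 35(W), 32(W), all W → L
n=41: only reaches 39(W), 36(W), 33(W), all W → L
n=42: reaches L-position 40 → W
n=43: reaches L-position 41 → W
The losing starting values of n are exactly the entries labelled L in this table (18 of them).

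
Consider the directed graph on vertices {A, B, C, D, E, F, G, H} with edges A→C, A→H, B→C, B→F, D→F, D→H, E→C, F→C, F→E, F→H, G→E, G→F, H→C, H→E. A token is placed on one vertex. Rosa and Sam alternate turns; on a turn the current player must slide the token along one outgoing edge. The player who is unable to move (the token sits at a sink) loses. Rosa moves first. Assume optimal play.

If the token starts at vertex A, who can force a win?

Rosa wins.

Classify positions by backward induction: terminal positions (no move available) are L. From any other position, the mover wins iff some move reaches an L.
Every edge goes from a vertex to one that appears earlier in the order C, E, H, F, A, D, G, B, so processing vertices in that order labels each vertex after all of its successors.
C: no outgoing edge → L
E: can move to C, which is L ⇒ W
H: can move to C, which is L ⇒ W
F: can move to C, which is L ⇒ W
A: can move to C, which is L ⇒ W
D: moves to F(W), H(W); every one is W ⇒ L
G: moves to F(W), E(W); every one is W ⇒ L
B: can move to C, which is L ⇒ W
The starting position A is W: Rosa should move to C, handing over an L position.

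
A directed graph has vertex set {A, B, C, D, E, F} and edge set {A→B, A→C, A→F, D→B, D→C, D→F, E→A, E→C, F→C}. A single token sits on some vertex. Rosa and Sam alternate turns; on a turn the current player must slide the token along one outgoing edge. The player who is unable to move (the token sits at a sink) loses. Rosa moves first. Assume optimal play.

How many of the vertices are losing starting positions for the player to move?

Classify positions by backward induction: terminal positions (no move available) are L. From any other position, the mover wins iff some move reaches an L.
Every edge goes from a vertex to one that appears earlier in the order C, B, F, A, D, E, so processing vertices in that order labels each vertex after all of its successors.
C: no outgoing edge → L
B: no outgoing edge → L
F: reaches L-position C → W
A: reaches L-position B → W
D: reaches L-position B → W
E: reaches L-position C → W
The L vertices are B, C; that is 2 in all.

2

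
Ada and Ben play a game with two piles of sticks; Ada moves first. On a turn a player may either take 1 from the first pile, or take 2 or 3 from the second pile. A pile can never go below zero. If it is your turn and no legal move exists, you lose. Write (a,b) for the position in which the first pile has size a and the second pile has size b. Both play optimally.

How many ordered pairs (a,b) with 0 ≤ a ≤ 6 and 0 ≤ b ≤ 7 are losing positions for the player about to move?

25

Build the W/L table. Terminal = L. A non-terminal position is W if it has a move to some L; otherwise it is L.
Every move lowers a or b (never raises either), so fill the grid row by row in increasing a, and left to right within a row: each cell's successors are then already labelled.
      b=0  b=1  b=2  b=3  b=4  b=5  b=6  b=7
a=0:    L    L    W    W    W    L    L    W
a=1:    W    W    L    L    W    W    W    L
a=2:    L    L    W    W    W    L    L    W
a=3:    W    W    L    L    W    W    W    L
a=4:    L    L    W    W    W    L    L    W
a=5:    W    W    L    L    W    W    W    L
a=6:    L    L    W    W    W    L    L    W
Cells with no legal move (terminal, hence L): (0,0), (0,1).
The remaining L cells, each justified by listing all of its moves:
(0,5): →(0,3)(W), (0,2)(W) — all W, so L
(0,6): →(0,4)(W), (0,3)(W) — all W, so L
(1,2): →(0,2)(W), (1,0)(W) — all W, so L
(1,3): →(0,3)(W), (1,1)(W), (1,0)(W) — all W, so L
(1,7): →(0,7)(W), (1,5)(W), (1,4)(W) — all W, so L
(2,0): →(1,0)(W) only, which is W, so L
(2,1): →(1,1)(W) only, which is W, so L
(2,5): →(1,5)(W), (2,3)(W), (2,2)(W) — all W, so L
(2,6): →(1,6)(W), (2,4)(W), (2,3)(W) — all W, so L
(3,2): →(2,2)(W), (3,0)(W) — all W, so L
(3,3): →(2,3)(W), (3,1)(W), (3,0)(W) — all W, so L
(3,7): →(2,7)(W), (3,5)(W), (3,4)(W) — all W, so L
(4,0): →(3,0)(W) only, which is W, so L
(4,1): →(3,1)(W) only, which is W, so L
(4,5): →(3,5)(W), (4,3)(W), (4,2)(W) — all W, so L
(4,6): →(3,6)(W), (4,4)(W), (4,3)(W) — all W, so L
(5,2): →(4,2)(W), (5,0)(W) — all W, so L
(5,3): →(4,3)(W), (5,1)(W), (5,0)(W) — all W, so L
(5,7): →(4,7)(W), (5,5)(W), (5,4)(W) — all W, so L
(6,0): →(5,0)(W) only, which is W, so L
(6,1): →(5,1)(W) only, which is W, so L
(6,5): →(5,5)(W), (6,3)(W), (6,2)(W) — all W, so L
(6,6): →(5,6)(W), (6,4)(W), (6,3)(W) — all W, so L
Every other cell has at least one move into one of the L cells above, so it is W.
L cells per row: a=0: 4, a=1: 3, a=2: 4, a=3: 3, a=4: 4, a=5: 3, a=6: 4; total 25.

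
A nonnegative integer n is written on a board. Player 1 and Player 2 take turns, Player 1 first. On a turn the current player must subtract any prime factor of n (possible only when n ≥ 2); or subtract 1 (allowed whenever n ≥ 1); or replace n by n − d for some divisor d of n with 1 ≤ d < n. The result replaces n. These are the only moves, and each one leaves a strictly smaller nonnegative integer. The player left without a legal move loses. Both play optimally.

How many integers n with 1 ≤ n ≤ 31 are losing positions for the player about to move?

5

Compute win/loss labels from the base case upward. A position with no move is L. Any other position is W if it can reach an L in one move, else L.
n=0: no move → L
n=1: reaches L-position 0 → W
n=2: reaches L-position 0 → W
n=3: reaches L-position 0 → W
n=4: only reaches 2(W), 3(W), all W → L
n=5: reaches L-position 0 → W
n=6: reaches L-position 4 → W
n=7: reaches L-position 0 → W
n=8: reaches L-position 4 → W
n=9: only reaches 6(W), 8(W), all W → L
n=10: reaches L-position 9 → W
n=11: reaches L-position 0 → W
n=12: reaches L-position 9 → W
n=13: reaches L-position 0 → W
n=14: only reaches 7(W), 12(W), 13(W), all W → L
n=15: reaches L-position 14 → W
n=16: reaches L-position 14 → W
n=17: reaches L-position 0 → W
n=18: reaches L-position 9 → W
n=19: reaches L-position 0 → W
n=20: only reaches 10(W), 15(W), 16(W), 18(W), 19(W), all W → L
n=21: reaches L-position 14 → W
n=22: reaches L-position 20 → W
n=23: reaches L-position 0 → W
n=24: reaches L-position 20 → W
n=25: reaches L-position 20 → W
n=26: only reaches 13(W), 24(W), 25(W), all W → L
n=27: reaches L-position 26 → W
n=28: reaches L-position 14 → W
n=29: reaches L-position 0 → W
n=30: reaches L-position 20 → W
n=31: reaches L-position 0 → W
L entries with 1 ≤ n ≤ 31 (n=0 is outside the asked range and is not counted): n = 4, 9, 14, 20, 26; that makes 5.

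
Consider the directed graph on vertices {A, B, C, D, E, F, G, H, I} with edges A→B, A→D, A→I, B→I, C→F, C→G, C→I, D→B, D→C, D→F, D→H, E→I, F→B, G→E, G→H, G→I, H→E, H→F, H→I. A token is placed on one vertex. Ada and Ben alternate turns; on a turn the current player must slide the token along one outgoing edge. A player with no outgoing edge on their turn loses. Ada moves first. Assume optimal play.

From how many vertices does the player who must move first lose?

2

Build the W/L table. Terminal = L. A non-terminal position is W if it has a move to some L; otherwise it is L.
Every edge goes from a vertex to one that appears earlier in the order I, B, E, F, H, G, C, D, A, so processing vertices in that order labels each vertex after all of its successors.
I: no outgoing edge → L
B: can move to I, which is L ⇒ W
E: can move to I, which is L ⇒ W
F: the only move is to B(W), a W ⇒ L
H: can move to F, which is L ⇒ W
G: can move to I, which is L ⇒ W
C: can move to F, which is L ⇒ W
D: can move to F, which is L ⇒ W
A: can move to I, which is L ⇒ W
The L vertices are F, I; that is 2 in all.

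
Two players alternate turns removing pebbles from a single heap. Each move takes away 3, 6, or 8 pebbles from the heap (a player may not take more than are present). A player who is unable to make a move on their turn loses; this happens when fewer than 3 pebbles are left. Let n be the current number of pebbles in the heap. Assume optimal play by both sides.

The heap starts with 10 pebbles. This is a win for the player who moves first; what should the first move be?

Positions with no move are L. A position that does have a move is losing for the player to move precisely when every available move leads to a winning position for the opponent. Fill in the labels:
n=0: no move → L
n=1: no move → L
n=2: no move → L
n=3: W (go to 0, an L position)
n=4: W (go to 1, an L position)
n=5: W (go to 2, an L position)
n=6: W (go to 0, an L position)
n=7: W (go to 1, an L position)
n=8: W (go to 2, an L position)
n=9: W (go to 1, an L position)
n=10: W (go to 2, an L position)
From 10, the L positions reachable in one move are: 2.

Remove 8, leaving 2.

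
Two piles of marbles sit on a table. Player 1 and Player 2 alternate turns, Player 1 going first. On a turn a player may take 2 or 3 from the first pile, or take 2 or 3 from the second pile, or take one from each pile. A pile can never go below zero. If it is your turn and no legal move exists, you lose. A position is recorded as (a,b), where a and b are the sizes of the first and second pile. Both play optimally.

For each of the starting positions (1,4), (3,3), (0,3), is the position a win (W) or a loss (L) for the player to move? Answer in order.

(1,4): L, (3,3): W, (0,3): W

Classify positions by backward induction: terminal positions (no move available) are L. From any other position, the mover wins iff some move reaches an L.
No move ever increases a pile, so every position that can arise here has a ≤ 3 and b ≤ 4; it is enough to label the cells with 0 ≤ a ≤ 3 and 0 ≤ b ≤ 4.
Every move lowers a or b (never raises either), so fill the grid row by row in increasing a, and left to right within a row: each cell's successors are then already labelled.
      b=0  b=1  b=2  b=3  b=4
a=0:    L    L    W    W    W
a=1:    L    W    W    W    L
a=2:    W    W    L    L    W
a=3:    W    W    L    W    W
Cells with no legal move (terminal, hence L): (0,0), (0,1), (1,0).
The remaining L cells, each justified by listing all of its moves:
(1,4): →(1,2)(W), (1,1)(W), (0,3)(W) — all W, so L
(2,2): →(0,2)(W), (2,0)(W), (1,1)(W) — all W, so L
(2,3): →(0,3)(W), (2,1)(W), (2,0)(W), (1,2)(W) — all W, so L
(3,2): →(1,2)(W), (0,2)(W), (3,0)(W), (2,1)(W) — all W, so L
Every other cell has at least one move into one of the L cells above, so it is W.
(1,4): one of the L cells justified above, so L
(3,3): the move to (2,2) reaches an L cell, so W
(0,3): the move to (0,1) reaches an L cell, so W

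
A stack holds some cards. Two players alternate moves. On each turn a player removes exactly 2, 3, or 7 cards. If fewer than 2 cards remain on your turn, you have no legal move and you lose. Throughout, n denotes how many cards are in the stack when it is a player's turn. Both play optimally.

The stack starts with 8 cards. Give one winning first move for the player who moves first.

Classify positions by backward induction: terminal positions (no move available) are L. From any other position, the mover wins iff some move reaches an L.
n=0: no move → L
n=1: no move → L
n=2: can move to 0, which is L ⇒ W
n=3: can move to 1, which is L ⇒ W
n=4: can move to 1, which is L ⇒ W
n=5: moves to 3(W), 2(W); every one is W ⇒ L
n=6: moves to 4(W), 3(W); every one is W ⇒ L
n=7: can move to 5, which is L ⇒ W
n=8: can move to 6, which is L ⇒ W
From 8, the L positions reachable in one move are: 6, 5, 1. Any move reaching one of these is winning.

Remove 2, leaving 6.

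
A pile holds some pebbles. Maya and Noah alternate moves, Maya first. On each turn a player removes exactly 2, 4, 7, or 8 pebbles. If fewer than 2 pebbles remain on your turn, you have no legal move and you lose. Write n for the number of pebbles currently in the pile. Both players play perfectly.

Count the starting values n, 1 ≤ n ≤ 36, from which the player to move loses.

10

Build the W/L table. Terminal = L. A non-terminal position is W if it has a move to some L; otherwise it is L.
n=0: no move → L
n=1: no move → L
n=2: W (go to 0, an L position)
n=3: W (go to 1, an L position)
n=4: W (go to 0, an L position)
n=5: W (go to 1, an L position)
n=6: L (options 4(W), 2(W) are all W)
n=7: W (go to 0, an L position)
n=8: W (go to 6, an L position)
n=9: W (go to 1, an L position)
n=10: W (go to 6, an L position)
n=11: L (options 9(W), 7(W), 4(W), 3(W) are all W)
n=12: L (options 10(W), 8(W), 5(W), 4(W) are all W)
n=13: W (go to 11, an L position)
n=14: W (go to 12, an L position)
n=15: W (go to 11, an L position)
n=16: W (go to 12, an L position)
n=17: L (options 15(W), 13(W), 10(W), 9(W) are all W)
n=18: W (go to 11, an L position)
n=19: W (go to 17, an L position)
n=20: W (go to 12, an L position)
n=21: W (go to 17, an L position)
n=22: L (options 20(W), 18(W), 15(W), 14(W) are all W)
n=23: L (options 21(W), 19(W), 16(W), 15(W) are all W)
n=24: W (go to 22, an L position)
n=25: W (go to 23, an L position)
n=26: W (go to 22, an L position)
n=27: W (go to 23, an L position)
n=28: L (options 26(W), 24(W), 21(W), 20(W) are all W)
n=29: W (go to 22, an L position)
n=30: W (go to 28, an L position)
n=31: W (go to 23, an L position)
n=32: W (go to 28, an L position)
n=33: L (options 31(W), 29(W), 26(W), 25(W) are all W)
n=34: L (options 32(W), 30(W), 27(W), 26(W) are all W)
n=35: W (go to 33, an L position)
n=36: W (go to 34, an L position)
L entries with 1 ≤ n ≤ 36 (n=0 is outside the asked range and is not counted): n = 1, 6, 11, 12, 17, 22, 23, 28, 33, 34; that makes 10.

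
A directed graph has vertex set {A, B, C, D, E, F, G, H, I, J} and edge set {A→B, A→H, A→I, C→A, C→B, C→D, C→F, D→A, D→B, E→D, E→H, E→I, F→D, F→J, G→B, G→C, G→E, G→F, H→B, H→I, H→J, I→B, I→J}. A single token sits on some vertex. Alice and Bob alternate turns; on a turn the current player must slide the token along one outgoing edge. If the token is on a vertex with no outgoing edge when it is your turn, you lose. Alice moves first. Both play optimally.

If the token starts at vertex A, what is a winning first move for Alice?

Label each position W (a win for the player to move) or L (a loss). A position with no legal move is L; any other position is W exactly when some move reaches an L, and L when every move reaches a W.
Every edge goes from a vertex to one that appears earlier in the order J, B, I, H, A, D, E, F, C, G, so processing vertices in that order labels each vertex after all of its successors.
J: no outgoing edge → L
B: no outgoing edge → L
I: reaches L-position B → W
H: reaches L-position B → W
A: reaches L-position B → W
D: reaches L-position B → W
E: only reaches D(W), H(W), I(W), all W → L
F: reaches L-position J → W
C: reaches L-position B → W
G: reaches L-position E → W
From A, the L positions reachable in one move are: B.

Move to B.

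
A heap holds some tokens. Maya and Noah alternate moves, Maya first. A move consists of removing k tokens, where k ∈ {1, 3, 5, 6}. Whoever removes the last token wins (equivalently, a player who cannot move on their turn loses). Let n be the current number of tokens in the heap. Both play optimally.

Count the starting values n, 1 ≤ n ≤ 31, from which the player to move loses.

Positions with no move are L. A position that does have a move is losing for the player to move precisely when every available move leads to a winning position for the opponent. Fill in the labels:
n=0: no move → L
n=1: →0(L), so W
n=2: →1(W) only, which is W, so L
n=3: →2(L), so W
n=4: →3(W), 1(W) — all W, so L
n=5: →4(L), so W
n=6: →0(L), so W
n=7: →4(L), so W
n=8: →2(L), so W
n=9: →4(L), so W
n=10: →4(L), so W
n=11: →10(W), 8(W), 6(W), 5(W) — all W, so L
n=12: →11(L), so W
n=13: →12(W), 10(W), 8(W), 7(W) — all W, so L
n=14: →13(L), so W
n=15: →14(W), 12(W), 10(W), 9(W) — all W, so L
n=16: →15(L), so W
n=17: →11(L), so W
n=18: →15(L), so W
n=19: →13(L), so W
n=20: →15(L), so W
n=21: →15(L), so W
n=22: →21(W), 19(W), 17(W), 16(W) — all W, so L
n=23: →22(L), so W
n=24: →23(W), 21(W), 19(W), 18(W) — all W, so L
n=25: →24(L), so W
n=26: →25(W), 23(W), 21(W), 20(W) — all W, so L
n=27: →26(L), so W
n=28: →22(L), so W
n=29: →26(L), so W
n=30: →24(L), so W
n=31: →26(L), so W
L entries with 1 ≤ n ≤ 31 (n=0 is outside the asked range and is not counted): n = 2, 4, 11, 13, 15, 22, 24, 26; that makes 8.

8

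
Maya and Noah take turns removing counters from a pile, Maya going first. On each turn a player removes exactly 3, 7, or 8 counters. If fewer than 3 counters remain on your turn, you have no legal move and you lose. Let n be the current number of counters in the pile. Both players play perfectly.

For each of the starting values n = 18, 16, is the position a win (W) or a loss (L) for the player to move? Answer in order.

Compute win/loss labels from the base case upward. A position with no move is L. Any other position is W if it can reach an L in one move, else L.
n=0: no move → L
n=1: no move → L
n=2: no move → L
n=3: can move to 0, which is L ⇒ W
n=4: can move to 1, which is L ⇒ W
n=5: can move to 2, which is L ⇒ W
n=6: the only move is to 3(W), a W ⇒ L
n=7: can move to 0, which is L ⇒ W
n=8: can move to 1, which is L ⇒ W
n=9: can move to 6, which is L ⇒ W
n=10: can move to 2, which is L ⇒ W
n=11: moves to 8(W), 4(W), 3(W); every one is W ⇒ L
n=12: moves to 9(W), 5(W), 4(W); every one is W ⇒ L
n=13: can move to 6, which is L ⇒ W
n=14: can move to 11, which is L ⇒ W
n=15: can move to 12, which is L ⇒ W
n=16: moves to 13(W), 9(W), 8(W); every one is W ⇒ L
n=17: moves to 14(W), 10(W), 9(W); every one is W ⇒ L
n=18: can move to 11, which is L ⇒ W

18: W, 16: L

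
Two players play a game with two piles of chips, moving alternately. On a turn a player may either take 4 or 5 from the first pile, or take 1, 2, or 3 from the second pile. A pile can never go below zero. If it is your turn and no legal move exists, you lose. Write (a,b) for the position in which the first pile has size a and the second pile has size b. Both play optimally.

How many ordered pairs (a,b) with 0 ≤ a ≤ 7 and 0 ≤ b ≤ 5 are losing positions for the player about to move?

16

Classify positions by backward induction: terminal positions (no move available) are L. From any other position, the mover wins iff some move reaches an L.
Every move lowers a or b (never raises either), so fill the grid row by row in increasing a, and left to right within a row: each cell's successors are then already labelled.
      b=0  b=1  b=2  b=3  b=4  b=5
a=0:    L    W    W    W    L    W
a=1:    L    W    W    W    L    W
a=2:    L    W    W    W    L    W
a=3:    L    W    W    W    L    W
a=4:    W    L    W    W    W    L
a=5:    W    L    W    W    W    L
a=6:    W    L    W    W    W    L
a=7:    W    L    W    W    W    L
Cells with no legal move (terminal, hence L): (0,0), (1,0), (2,0), (3,0).
The remaining L cells, each justified by listing all of its moves:
(0,4): only reaches (0,3)(W), (0,2)(W), (0,1)(W), all W → L
(1,4): only reaches (1,3)(W), (1,2)(W), (1,1)(W), all W → L
(2,4): only reaches (2,3)(W), (2,2)(W), (2,1)(W), all W → L
(3,4): only reaches (3,3)(W), (3,2)(W), (3,1)(W), all W → L
(4,1): only reaches (0,1)(W), (4,0)(W), all W → L
(4,5): only reaches (0,5)(W), (4,4)(W), (4,3)(W), (4,2)(W), all W → L
(5,1): only reaches (1,1)(W), (0,1)(W), (5,0)(W), all W → L
(5,5): only reaches (1,5)(W), (0,5)(W), (5,4)(W), (5,3)(W), (5,2)(W), all W → L
(6,1): only reaches (2,1)(W), (1,1)(W), (6,0)(W), all W → L
(6,5): only reaches (2,5)(W), (1,5)(W), (6,4)(W), (6,3)(W), (6,2)(W), all W → L
(7,1): only reaches (3,1)(W), (2,1)(W), (7,0)(W), all W → L
(7,5): only reaches (3,5)(W), (2,5)(W), (7,4)(W), (7,3)(W), (7,2)(W), all W → L
Every other cell has at least one move into one of the L cells above, so it is W.
L cells per row: a=0: 2, a=1: 2, a=2: 2, a=3: 2, a=4: 2, a=5: 2, a=6: 2, a=7: 2; total 16.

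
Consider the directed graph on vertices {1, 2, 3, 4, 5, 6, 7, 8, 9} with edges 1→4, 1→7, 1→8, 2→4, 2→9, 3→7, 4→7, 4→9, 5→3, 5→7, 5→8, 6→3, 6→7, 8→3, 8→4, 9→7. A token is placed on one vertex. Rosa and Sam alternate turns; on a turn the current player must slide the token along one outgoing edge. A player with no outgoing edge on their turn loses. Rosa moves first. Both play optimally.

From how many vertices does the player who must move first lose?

Build the W/L table. Terminal = L. A non-terminal position is W if it has a move to some L; otherwise it is L.
Every edge goes from a vertex to one that appears earlier in the order 7, 9, 4, 3, 6, 8, 5, 2, 1, so processing vertices in that order labels each vertex after all of its successors.
7: no outgoing edge → L
9: reaches L-position 7 → W
4: reaches L-position 7 → W
3: reaches L-position 7 → W
6: reaches L-position 7 → W
8: only reaches 3(W), 4(W), all W → L
5: reaches L-position 8 → W
2: only reaches 4(W), 9(W), all W → L
1: reaches L-position 8 → W
The L vertices are 2, 7, 8; that is 3 in all.

3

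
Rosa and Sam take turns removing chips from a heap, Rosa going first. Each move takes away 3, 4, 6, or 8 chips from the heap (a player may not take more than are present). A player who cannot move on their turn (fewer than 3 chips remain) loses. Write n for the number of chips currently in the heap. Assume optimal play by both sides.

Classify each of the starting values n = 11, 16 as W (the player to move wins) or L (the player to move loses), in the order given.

11: L, 16: W

Classify positions by backward induction: terminal positions (no move available) are L. From any other position, the mover wins iff some move reaches an L.
n=0: no move → L
n=1: no move → L
n=2: no move → L
n=3: reaches L-position 0 → W
n=4: reaches L-position 1 → W
n=5: reaches L-position 2 → W
n=6: reaches L-position 2 → W
n=7: reaches L-position 1 → W
n=8: reaches L-position 2 → W
n=9: reaches L-position 1 → W
n=10: reaches L-position 2 → W
n=11: only reaches 8(W), 7(W), 5(W), 3(W), all W → L
n=12: only reaches 9(W), 8(W), 6(W), 4(W), all W → L
n=13: only reaches 10(W), 9(W), 7(W), 5(W), all W → L
n=14: reaches L-position 11 → W
n=15: reaches L-position 12 → W
n=16: reaches L-position 13 → W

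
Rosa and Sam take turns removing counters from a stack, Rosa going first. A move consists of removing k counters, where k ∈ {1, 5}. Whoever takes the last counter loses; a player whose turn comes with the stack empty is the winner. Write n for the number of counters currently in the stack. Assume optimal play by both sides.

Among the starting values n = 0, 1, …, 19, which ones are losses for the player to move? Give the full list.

Use the standard recursion: the mover wins at a terminal position; elsewhere, the mover wins exactly when some move hands the opponent an L position.
n=0: no move; the opponent has just taken the last counter and therefore loses → W
n=1: only reaches 0(W), which is W → L
n=2: reaches L-position 1 → W
n=3: only reaches 2(W), which is W → L
n=4: reaches L-position 3 → W
n=5: only reaches 4(W), 0(W), all W → L
n=6: reaches L-position 5 → W
n=7: only reaches 6(W), 2(W), all W → L
n=8: reaches L-position 7 → W
n=9: only reaches 8(W), 4(W), all W → L
n=10: reaches L-position 9 → W
n=11: only reaches 10(W), 6(W), all W → L
n=12: reaches L-position 11 → W
n=13: only reaches 12(W), 8(W), all W → L
n=14: reaches L-position 13 → W
n=15: only reaches 14(W), 10(W), all W → L
n=16: reaches L-position 15 → W
n=17: only reaches 16(W), 12(W), all W → L
n=18: reaches L-position 17 → W
n=19: only reaches 18(W), 14(W), all W → L
The losing starting values of n are exactly the entries labelled L in this table (10 of them).

1, 3, 5, 7, 9, 11, 13, 15, 17, 19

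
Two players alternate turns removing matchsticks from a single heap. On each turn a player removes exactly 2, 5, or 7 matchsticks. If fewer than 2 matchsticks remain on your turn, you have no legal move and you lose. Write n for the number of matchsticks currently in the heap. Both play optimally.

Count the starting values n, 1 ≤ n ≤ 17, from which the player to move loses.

Work bottom-up. With no move the player to move loses. Otherwise the position is W if at least one move leads to an L position for the opponent, and L if every move leads to a W.
n=0: no move → L
n=1: no move → L
n=2: can move to 0, which is L ⇒ W
n=3: can move to 1, which is L ⇒ W
n=4: the only move is to 2(W), a W ⇒ L
n=5: can move to 0, which is L ⇒ W
n=6: can move to 4, which is L ⇒ W
n=7: can move to 0, which is L ⇒ W
n=8: can move to 1, which is L ⇒ W
n=9: can move to 4, which is L ⇒ W
n=10: moves to 8(W), 5(W), 3(W); every one is W ⇒ L
n=11: can move to 4, which is L ⇒ W
n=12: can move to 10, which is L ⇒ W
n=13: moves to 11(W), 8(W), 6(W); every one is W ⇒ L
n=14: moves to 12(W), 9(W), 7(W); every one is W ⇒ L
n=15: can move to 13, which is L ⇒ W
n=16: can move to 14, which is L ⇒ W
n=17: can move to 10, which is L ⇒ W
L entries with 1 ≤ n ≤ 17 (n=0 is outside the asked range and is not counted): n = 1, 4, 10, 13, 14; that makes 5.

5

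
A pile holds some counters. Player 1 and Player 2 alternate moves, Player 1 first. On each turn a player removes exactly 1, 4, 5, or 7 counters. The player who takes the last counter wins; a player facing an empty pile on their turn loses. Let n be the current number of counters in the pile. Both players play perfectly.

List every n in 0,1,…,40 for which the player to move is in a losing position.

0, 2, 8, 10, 16, 18, 24, 26, 32, 34, 40

Compute win/loss labels from the base case upward. A position with no move is L. Any other position is W if it can reach an L in one move, else L.
n=0: no move → L
n=1: W (go to 0, an L position)
n=2: L (sole option 1(W) is W)
n=3: W (go to 2, an L position)
n=4: W (go to 0, an L position)
n=5: W (go to 0, an L position)
n=6: W (go to 2, an L position)
n=7: W (go to 2, an L position)
n=8: L (options 7(W), 4(W), 3(W), 1(W) are all W)
n=9: W (go to 8, an L position)
n=10: L (options 9(W), 6(W), 5(W), 3(W) are all W)
n=11: W (go to 10, an L position)
n=12: W (go to 8, an L position)
n=13: W (go to 8, an L position)
n=14: W (go to 10, an L position)
n=15: W (go to 10, an L position)
n=16: L (options 15(W), 12(W), 11(W), 9(W) are all W)
n=17: W (go to 16, an L position)
n=18: L (options 17(W), 14(W), 13(W), 11(W) are all W)
n=19: W (go to 18, an L position)
n=20: W (go to 16, an L position)
n=21: W (go to 16, an L position)
n=22: W (go to 18, an L position)
n=23: W (go to 18, an L position)
n=24: L (options 23(W), 20(W), 19(W), 17(W) are all W)
n=25: W (go to 24, an L position)
n=26: L (options 25(W), 22(W), 21(W), 19(W) are all W)
n=27: W (go to 26, an L position)
n=28: W (go to 24, an L position)
n=29: W (go to 24, an L position)
n=30: W (go to 26, an L position)
n=31: W (go to 26, an L position)
n=32: L (options 31(W), 28(W), 27(W), 25(W) are all W)
n=33: W (go to 32, an L position)
n=34: L (options 33(W), 30(W), 29(W), 27(W) are all W)
n=35: W (go to 34, an L position)
n=36: W (go to 32, an L position)
n=37: W (go to 32, an L position)
n=38: W (go to 34, an L position)
n=39: W (go to 34, an L position)
n=40: L (options 39(W), 36(W), 35(W), 33(W) are all W)
Reading off the rows marked L gives the requested list; there are 11 such values of n.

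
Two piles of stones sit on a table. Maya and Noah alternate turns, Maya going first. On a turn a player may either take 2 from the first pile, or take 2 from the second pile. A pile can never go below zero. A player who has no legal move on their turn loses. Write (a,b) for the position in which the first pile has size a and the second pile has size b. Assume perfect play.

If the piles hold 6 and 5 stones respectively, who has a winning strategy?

Label each position W (a win for the player to move) or L (a loss). A position with no legal move is L; any other position is W exactly when some move reaches an L, and L when every move reaches a W.
No move ever increases a pile, so every position that can arise here has a ≤ 6 and b ≤ 5; it is enough to label the cells with 0 ≤ a ≤ 6 and 0 ≤ b ≤ 5.
Every move lowers a or b (never raises either), so fill the grid row by row in increasing a, and left to right within a row: each cell's successors are then already labelled.
      b=0  b=1  b=2  b=3  b=4  b=5
a=0:    L    L    W    W    L    L
a=1:    L    L    W    W    L    L
a=2:    W    W    L    L    W    W
a=3:    W    W    L    L    W    W
a=4:    L    L    W    W    L    L
a=5:    L    L    W    W    L    L
a=6:    W    W    L    L    W    W
Cells with no legal move (terminal, hence L): (0,0), (0,1), (1,0), (1,1).
The remaining L cells, each justified by listing all of its moves:
(0,4): the only move is to (0,2)(W), a W ⇒ L
(0,5): the only move is to (0,3)(W), a W ⇒ L
(1,4): the only move is to (1,2)(W), a W ⇒ L
(1,5): the only move is to (1,3)(W), a W ⇒ L
(2,2): moves to (0,2)(W), (2,0)(W); every one is W ⇒ L
(2,3): moves to (0,3)(W), (2,1)(W); every one is W ⇒ L
(3,2): moves to (1,2)(W), (3,0)(W); every one is W ⇒ L
(3,3): moves to (1,3)(W), (3,1)(W); every one is W ⇒ L
(4,0): the only move is to (2,0)(W), a W ⇒ L
(4,1): the only move is to (2,1)(W), a W ⇒ L
(4,4): moves to (2,4)(W), (4,2)(W); every one is W ⇒ L
(4,5): moves to (2,5)(W), (4,3)(W); every one is W ⇒ L
(5,0): the only move is to (3,0)(W), a W ⇒ L
(5,1): the only move is to (3,1)(W), a W ⇒ L
(5,4): moves to (3,4)(W), (5,2)(W); every one is W ⇒ L
(5,5): moves to (3,5)(W), (5,3)(W); every one is W ⇒ L
(6,2): moves to (4,2)(W), (6,0)(W); every one is W ⇒ L
(6,3): moves to (4,3)(W), (6,1)(W); every one is W ⇒ L
Every other cell has at least one move into one of the L cells above, so it is W.
From (6,5) Maya can move to (4,5), reaching an L position.

Maya wins.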